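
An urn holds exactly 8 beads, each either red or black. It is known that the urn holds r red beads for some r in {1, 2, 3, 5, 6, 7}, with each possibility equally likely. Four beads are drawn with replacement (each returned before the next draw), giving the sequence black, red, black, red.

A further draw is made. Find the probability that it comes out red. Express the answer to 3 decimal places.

0.500

The likelihood of the observed sequence under each hypothesis: P(data | r = 1) = (7/8)(1/8)(7/8)(1/8) = 0.011963; P(data | r = 2) = (6/8)(2/8)(6/8)(2/8) = 0.035156; P(data | r = 3) = (5/8)(3/8)(5/8)(3/8) = 0.054932; P(data | r = 5) = (3/8)(5/8)(3/8)(5/8) = 0.054932; P(data | r = 6) = (2/8)(6/8)(2/8)(6/8) = 0.035156; P(data | r = 7) = (1/8)(7/8)(1/8)(7/8) = 0.011963.
Weighting by the prior gives 1/6 · 0.011963 = 0.0019938, 1/6 · 0.035156 = 0.0058594, 1/6 · 0.054932 = 0.0091553, 1/6 · 0.054932 = 0.0091553, 1/6 · 0.035156 = 0.0058594, 1/6 · 0.011963 = 0.0019938; these sum to 0.034017.
Dividing through by the total gives posterior P(r = 1 | data) = 0.058612, P(r = 2 | data) = 0.17225, P(r = 3 | data) = 0.26914, P(r = 5 | data) = 0.26914, P(r = 6 | data) = 0.17225, P(r = 7 | data) = 0.058612.
The predictive probability is P(red next | data) = (1/8)(0.058612) + (1/4)(0.17225) + (3/8)(0.26914) + (5/8)(0.26914) + (3/4)(0.17225) + (7/8)(0.058612) = 0.5.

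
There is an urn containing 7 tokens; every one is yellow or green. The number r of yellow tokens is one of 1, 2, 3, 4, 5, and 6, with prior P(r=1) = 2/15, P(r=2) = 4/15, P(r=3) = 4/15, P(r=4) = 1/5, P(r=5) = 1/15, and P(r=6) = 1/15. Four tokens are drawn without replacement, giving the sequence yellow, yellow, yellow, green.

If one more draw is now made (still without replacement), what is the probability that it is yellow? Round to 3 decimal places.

For each hypothesis, P(data | H) works out to: P(data | r = 1) = (1/7)(0/6) = 0; P(data | r = 2) = (2/7)(1/6)(0/5) = 0; P(data | r = 3) = (3/7)(2/6)(1/5)(4/4) = 1/35; P(data | r = 4) = (4/7)(3/6)(2/5)(3/4) = 3/35; P(data | r = 5) = (5/7)(4/6)(3/5)(2/4) = 1/7; P(data | r = 6) = (6/7)(5/6)(4/5)(1/4) = 1/7.
Weighting by the prior gives 2/15 · 0 = 0, 4/15 · 0 = 0, 4/15 · 1/35 = 4/525, 1/5 · 3/35 = 3/175, 1/15 · 1/7 = 1/105, 1/15 · 1/7 = 1/105; with total 23/525.
Dividing through by the total gives posterior P(r = 1 | data) = 0, P(r = 2 | data) = 0, P(r = 3 | data) = 4/23, P(r = 4 | data) = 9/23, P(r = 5 | data) = 5/23, P(r = 6 | data) = 5/23.
So P(yellow next | data) = Σ P(yellow next | H) P(H | data) = (0)(4/23) + (1/3)(9/23) + (2/3)(5/23) + (1)(5/23) = 34/69.

0.493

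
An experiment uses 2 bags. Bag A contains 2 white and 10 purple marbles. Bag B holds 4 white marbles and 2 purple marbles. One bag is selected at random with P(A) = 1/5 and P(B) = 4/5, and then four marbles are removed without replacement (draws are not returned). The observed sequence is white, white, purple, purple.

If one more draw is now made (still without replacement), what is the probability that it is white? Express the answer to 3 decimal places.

The likelihood of the observed sequence under each hypothesis: P(data | bag A) = (2/12)(1/11)(10/10)(9/9) = 1/66; P(data | bag B) = (4/6)(3/5)(2/4)(1/3) = 1/15.
The prior-weighted likelihoods are 1/5 · 1/66 = 1/330, 4/5 · 1/15 = 4/75; summing to 31/550.
The posterior is then P(bag A | data) = 5/93, P(bag B | data) = 88/93.
Averaging over the posterior, P(white next | data) = (0)(5/93) + (1)(88/93) = 88/93.

0.946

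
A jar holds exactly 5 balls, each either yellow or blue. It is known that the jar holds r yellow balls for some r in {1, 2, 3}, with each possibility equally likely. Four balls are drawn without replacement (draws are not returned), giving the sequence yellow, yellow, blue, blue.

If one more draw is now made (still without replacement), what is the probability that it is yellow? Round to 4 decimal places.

Under each hypothesis, the probability of the observed sequence is: P(data | r = 1) = (1/5)(0/4) = 0; P(data | r = 2) = (2/5)(1/4)(3/3)(2/2) = 1/10; P(data | r = 3) = (3/5)(2/4)(2/3)(1/2) = 1/10.
Multiplying each by its prior: 1/3 · 0 = 0, 1/3 · 1/10 = 1/30, 1/3 · 1/10 = 1/30; summing to 1/15.
Dividing through by the total gives posterior P(r = 1 | data) = 0, P(r = 2 | data) = 1/2, P(r = 3 | data) = 1/2.
The predictive probability is P(yellow next | data) = (0)(1/2) + (1)(1/2) = 1/2.

0.5000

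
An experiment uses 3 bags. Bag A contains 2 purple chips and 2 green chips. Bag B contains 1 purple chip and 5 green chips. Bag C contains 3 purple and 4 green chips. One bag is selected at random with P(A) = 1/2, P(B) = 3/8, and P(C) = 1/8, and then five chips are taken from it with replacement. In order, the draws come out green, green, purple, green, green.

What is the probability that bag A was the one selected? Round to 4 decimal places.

Compute the likelihood of the observed sequence for each case: P(data | bag A) = (2/4)(2/4)(2/4)(2/4)(2/4) = 0.03125; P(data | bag B) = (5/6)(5/6)(1/6)(5/6)(5/6) = 0.080376; P(data | bag C) = (4/7)(4/7)(3/7)(4/7)(4/7) = 0.045695.
Weighting by the prior gives 1/2 · 0.03125 = 0.015625, 3/8 · 0.080376 = 0.030141, 1/8 · 0.045695 = 0.0057119; summing to 0.051478.
By Bayes' rule, P(bag A | data) = (0.015625) / (0.051478) = 0.30353.

0.3035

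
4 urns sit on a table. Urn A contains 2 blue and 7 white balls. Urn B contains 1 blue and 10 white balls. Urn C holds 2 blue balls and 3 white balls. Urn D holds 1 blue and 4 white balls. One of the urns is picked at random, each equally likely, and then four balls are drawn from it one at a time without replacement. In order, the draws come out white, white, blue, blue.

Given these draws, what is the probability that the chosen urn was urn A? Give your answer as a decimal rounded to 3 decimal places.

0.217

Under each hypothesis, the probability of the observed sequence is: P(data | urn A) = (7/9)(6/8)(2/7)(1/6) = 1/36; P(data | urn B) = (10/11)(9/10)(1/9)(0/8) = 0; P(data | urn C) = (3/5)(2/4)(2/3)(1/2) = 1/10; P(data | urn D) = (4/5)(3/4)(1/3)(0/2) = 0.
Multiplying each by its prior: 1/4 · 1/36 = 1/144, 1/4 · 0 = 0, 1/4 · 1/10 = 1/40, 1/4 · 0 = 0; with total 23/720.
Therefore the posterior P(urn A | data) = (1/144) / (23/720) = 5/23.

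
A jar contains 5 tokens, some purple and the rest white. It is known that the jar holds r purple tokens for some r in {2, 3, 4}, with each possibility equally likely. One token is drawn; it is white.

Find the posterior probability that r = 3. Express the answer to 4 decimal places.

Under each hypothesis, the probability of this draw is: P(data | r = 2) = (3/5) = 3/5; P(data | r = 3) = (2/5) = 2/5; P(data | r = 4) = (1/5) = 1/5.
Weighting by the prior gives 1/3 · 3/5 = 1/5, 1/3 · 2/5 = 2/15, 1/3 · 1/5 = 1/15; these sum to 2/5.
Hence P(r = 3 | data) = (2/15) / (2/5) = 1/3.

0.3333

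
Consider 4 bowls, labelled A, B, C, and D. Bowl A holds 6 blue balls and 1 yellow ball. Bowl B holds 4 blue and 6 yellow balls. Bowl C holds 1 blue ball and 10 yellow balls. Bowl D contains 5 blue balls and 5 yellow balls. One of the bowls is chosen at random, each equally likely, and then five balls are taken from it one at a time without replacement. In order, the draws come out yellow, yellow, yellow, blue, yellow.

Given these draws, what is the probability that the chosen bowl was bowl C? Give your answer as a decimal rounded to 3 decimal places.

Compute the likelihood of the observed sequence for each case: P(data | bowl A) = (1/7)(0/6) = 0; P(data | bowl B) = (6/10)(5/9)(4/8)(4/7)(3/6) = 0.047619; P(data | bowl C) = (10/11)(9/10)(8/9)(1/8)(7/7) = 0.090909; P(data | bowl D) = (5/10)(4/9)(3/8)(5/7)(2/6) = 0.019841.
Multiplying each by its prior: 1/4 · 0 = 0, 1/4 · 0.047619 = 0.011905, 1/4 · 0.090909 = 0.022727, 1/4 · 0.019841 = 0.0049603; these sum to 0.039592.
Therefore the posterior P(bowl C | data) = (0.022727) / (0.039592) = 0.57403.

0.574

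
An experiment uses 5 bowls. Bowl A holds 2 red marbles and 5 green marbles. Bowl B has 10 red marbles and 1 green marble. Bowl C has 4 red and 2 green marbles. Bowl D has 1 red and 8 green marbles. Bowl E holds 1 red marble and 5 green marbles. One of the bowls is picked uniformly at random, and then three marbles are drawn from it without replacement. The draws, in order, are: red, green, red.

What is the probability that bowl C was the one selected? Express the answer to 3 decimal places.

The likelihood of the observed sequence under each hypothesis: P(data | bowl A) = (2/7)(5/6)(1/5) = 0.047619; P(data | bowl B) = (10/11)(1/10)(9/9) = 0.090909; P(data | bowl C) = (4/6)(2/5)(3/4) = 0.2; P(data | bowl D) = (1/9)(8/8)(0/7) = 0; P(data | bowl E) = (1/6)(5/5)(0/4) = 0.
Multiplying each by its prior: 1/5 · 0.047619 = 0.0095238, 1/5 · 0.090909 = 0.018182, 1/5 · 0.2 = 0.04, 1/5 · 0 = 0, 1/5 · 0 = 0; with total 0.067706.
By Bayes' rule, P(bowl C | data) = (0.04) / (0.067706) = 0.59079.

0.591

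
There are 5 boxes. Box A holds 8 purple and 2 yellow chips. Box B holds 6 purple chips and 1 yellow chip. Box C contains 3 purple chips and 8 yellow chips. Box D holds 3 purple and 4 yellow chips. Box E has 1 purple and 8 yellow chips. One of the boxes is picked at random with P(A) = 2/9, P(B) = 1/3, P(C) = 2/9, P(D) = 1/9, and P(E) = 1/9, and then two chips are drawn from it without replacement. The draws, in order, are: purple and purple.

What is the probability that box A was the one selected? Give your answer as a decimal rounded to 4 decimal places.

0.3420

Under each hypothesis, the probability of the observed sequence is: P(data | box A) = (8/10)(7/9) = 0.62222; P(data | box B) = (6/7)(5/6) = 0.71429; P(data | box C) = (3/11)(2/10) = 0.054545; P(data | box D) = (3/7)(2/6) = 0.14286; P(data | box E) = (1/9)(0/8) = 0.
Multiplying each by its prior: 2/9 · 0.62222 = 0.13827, 1/3 · 0.71429 = 0.2381, 2/9 · 0.054545 = 0.012121, 1/9 · 0.14286 = 0.015873, 1/9 · 0 = 0; summing to 0.40436.
By Bayes' rule, P(box A | data) = (0.13827) / (0.40436) = 0.34195.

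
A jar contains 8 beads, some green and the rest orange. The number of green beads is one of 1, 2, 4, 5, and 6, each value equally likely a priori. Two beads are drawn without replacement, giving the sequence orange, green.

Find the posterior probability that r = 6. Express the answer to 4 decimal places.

The likelihood of the observed sequence under each hypothesis: P(data | r = 1) = (7/8)(1/7) = 1/8; P(data | r = 2) = (6/8)(2/7) = 3/14; P(data | r = 4) = (4/8)(4/7) = 2/7; P(data | r = 5) = (3/8)(5/7) = 15/56; P(data | r = 6) = (2/8)(6/7) = 3/14.
Multiplying each by its prior: 1/5 · 1/8 = 1/40, 1/5 · 3/14 = 3/70, 1/5 · 2/7 = 2/35, 1/5 · 15/56 = 3/56, 1/5 · 3/14 = 3/70; with total 31/140.
Therefore the posterior P(r = 6 | data) = (3/70) / (31/140) = 6/31.

0.1935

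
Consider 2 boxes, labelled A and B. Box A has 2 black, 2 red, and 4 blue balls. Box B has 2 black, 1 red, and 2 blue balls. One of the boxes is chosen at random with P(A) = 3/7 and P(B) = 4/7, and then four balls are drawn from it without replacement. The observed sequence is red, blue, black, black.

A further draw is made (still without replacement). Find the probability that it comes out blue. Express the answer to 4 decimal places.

For each hypothesis, P(data | H) works out to: P(data | box A) = (2/8)(4/7)(2/6)(1/5) = 1/105; P(data | box B) = (1/5)(2/4)(2/3)(1/2) = 1/30.
Multiplying each by its prior: 3/7 · 1/105 = 1/245, 4/7 · 1/30 = 2/105; with total 17/735.
The posterior is then P(box A | data) = 3/17, P(box B | data) = 14/17.
Averaging over the posterior, P(blue next | data) = (3/4)(3/17) + (1)(14/17) = 65/68.

0.9559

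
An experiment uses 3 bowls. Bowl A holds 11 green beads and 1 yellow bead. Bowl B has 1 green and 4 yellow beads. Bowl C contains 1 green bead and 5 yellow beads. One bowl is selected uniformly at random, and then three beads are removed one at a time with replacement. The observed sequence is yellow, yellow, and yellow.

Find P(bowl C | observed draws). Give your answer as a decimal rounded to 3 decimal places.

For each hypothesis, P(data | H) works out to: P(data | bowl A) = (1/12)(1/12)(1/12) = 0.0005787; P(data | bowl B) = (4/5)(4/5)(4/5) = 0.512; P(data | bowl C) = (5/6)(5/6)(5/6) = 0.5787.
Multiplying each by its prior: 1/3 · 0.0005787 = 0.0001929, 1/3 · 0.512 = 0.17067, 1/3 · 0.5787 = 0.1929; summing to 0.36376.
So P(bowl C | data) = (0.1929) / (0.36376) = 0.5303.

0.530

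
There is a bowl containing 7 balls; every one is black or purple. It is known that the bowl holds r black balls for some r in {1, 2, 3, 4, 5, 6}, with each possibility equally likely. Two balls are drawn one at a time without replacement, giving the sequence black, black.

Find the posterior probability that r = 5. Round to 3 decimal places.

The likelihood of the observed sequence under each hypothesis: P(data | r = 1) = (1/7)(0/6) = 0; P(data | r = 2) = (2/7)(1/6) = 1/21; P(data | r = 3) = (3/7)(2/6) = 1/7; P(data | r = 4) = (4/7)(3/6) = 2/7; P(data | r = 5) = (5/7)(4/6) = 10/21; P(data | r = 6) = (6/7)(5/6) = 5/7.
The prior-weighted likelihoods are 1/6 · 0 = 0, 1/6 · 1/21 = 1/126, 1/6 · 1/7 = 1/42, 1/6 · 2/7 = 1/21, 1/6 · 10/21 = 5/63, 1/6 · 5/7 = 5/42; summing to 5/18.
Therefore the posterior P(r = 5 | data) = (5/63) / (5/18) = 2/7.

0.286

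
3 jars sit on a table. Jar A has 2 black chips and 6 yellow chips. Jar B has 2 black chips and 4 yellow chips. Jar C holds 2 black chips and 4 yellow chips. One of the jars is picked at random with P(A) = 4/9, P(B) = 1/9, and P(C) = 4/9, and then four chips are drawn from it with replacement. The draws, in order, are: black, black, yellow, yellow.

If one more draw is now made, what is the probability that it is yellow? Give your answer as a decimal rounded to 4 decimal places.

0.6969

Under each hypothesis, the probability of the observed sequence is: P(data | jar A) = (2/8)(2/8)(6/8)(6/8) = 0.035156; P(data | jar B) = (2/6)(2/6)(4/6)(4/6) = 0.049383; P(data | jar C) = (2/6)(2/6)(4/6)(4/6) = 0.049383.
Weighting by the prior gives 4/9 · 0.035156 = 0.015625, 1/9 · 0.049383 = 0.005487, 4/9 · 0.049383 = 0.021948; with total 0.04306.
Dividing through by the total gives posterior P(jar A | data) = 0.36287, P(jar B | data) = 0.12743, P(jar C | data) = 0.50971.
The predictive probability is P(yellow next | data) = (3/4)(0.36287) + (2/3)(0.12743) + (2/3)(0.50971) = 0.69691.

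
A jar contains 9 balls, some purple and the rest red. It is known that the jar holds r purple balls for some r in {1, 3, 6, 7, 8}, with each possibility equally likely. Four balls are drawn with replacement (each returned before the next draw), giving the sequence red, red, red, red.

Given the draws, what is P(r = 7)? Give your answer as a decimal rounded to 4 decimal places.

0.0029

Under each hypothesis, the probability of the observed sequence is: P(data | r = 1) = (8/9)(8/9)(8/9)(8/9) = 0.6243; P(data | r = 3) = (6/9)(6/9)(6/9)(6/9) = 0.19753; P(data | r = 6) = (3/9)(3/9)(3/9)(3/9) = 0.012346; P(data | r = 7) = (2/9)(2/9)(2/9)(2/9) = 0.0024387; P(data | r = 8) = (1/9)(1/9)(1/9)(1/9) = 0.00015242.
The prior-weighted likelihoods are 1/5 · 0.6243 = 0.12486, 1/5 · 0.19753 = 0.039506, 1/5 · 0.012346 = 0.0024691, 1/5 · 0.0024387 = 0.00048773, 1/5 · 0.00015242 = 3.0483e-05; with total 0.16735.
By Bayes' rule, P(r = 7 | data) = (0.00048773) / (0.16735) = 0.0029144.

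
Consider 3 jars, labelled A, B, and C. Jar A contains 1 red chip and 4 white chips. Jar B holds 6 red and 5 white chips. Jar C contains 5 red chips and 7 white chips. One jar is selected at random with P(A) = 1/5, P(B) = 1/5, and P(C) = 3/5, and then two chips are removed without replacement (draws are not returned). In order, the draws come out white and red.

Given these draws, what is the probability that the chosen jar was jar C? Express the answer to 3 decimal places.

The likelihood of the observed sequence under each hypothesis: P(data | jar A) = (4/5)(1/4) = 0.2; P(data | jar B) = (5/11)(6/10) = 0.27273; P(data | jar C) = (7/12)(5/11) = 0.26515.
Multiplying each by its prior: 1/5 · 0.2 = 0.04, 1/5 · 0.27273 = 0.054545, 3/5 · 0.26515 = 0.15909; summing to 0.25364.
By Bayes' rule, P(jar C | data) = (0.15909) / (0.25364) = 0.62724.

0.627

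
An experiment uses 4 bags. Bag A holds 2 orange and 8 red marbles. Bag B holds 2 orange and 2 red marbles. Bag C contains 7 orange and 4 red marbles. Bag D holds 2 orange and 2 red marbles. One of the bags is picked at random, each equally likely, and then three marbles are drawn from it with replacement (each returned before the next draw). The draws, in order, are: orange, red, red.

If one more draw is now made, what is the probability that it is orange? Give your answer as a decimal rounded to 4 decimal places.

For each hypothesis, P(data | H) works out to: P(data | bag A) = (2/10)(8/10)(8/10) = 0.128; P(data | bag B) = (2/4)(2/4)(2/4) = 0.125; P(data | bag C) = (7/11)(4/11)(4/11) = 0.084147; P(data | bag D) = (2/4)(2/4)(2/4) = 0.125.
Multiplying each by its prior: 1/4 · 0.128 = 0.032, 1/4 · 0.125 = 0.03125, 1/4 · 0.084147 = 0.021037, 1/4 · 0.125 = 0.03125; with total 0.11554.
Normalising, the posterior is P(bag A | data) = 0.27697, P(bag B | data) = 0.27048, P(bag C | data) = 0.18208, P(bag D | data) = 0.27048.
Averaging over the posterior, P(orange next | data) = (1/5)(0.27697) + (1/2)(0.27048) + (7/11)(0.18208) + (1/2)(0.27048) = 0.44174.

0.4417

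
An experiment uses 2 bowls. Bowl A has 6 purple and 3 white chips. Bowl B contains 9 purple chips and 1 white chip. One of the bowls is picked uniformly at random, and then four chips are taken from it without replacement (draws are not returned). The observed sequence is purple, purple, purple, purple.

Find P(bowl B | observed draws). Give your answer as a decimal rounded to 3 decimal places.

The likelihood of the observed sequence under each hypothesis: P(data | bowl A) = (6/9)(5/8)(4/7)(3/6) = 5/42; P(data | bowl B) = (9/10)(8/9)(7/8)(6/7) = 3/5.
Weighting by the prior gives 1/2 · 5/42 = 5/84, 1/2 · 3/5 = 3/10; these sum to 151/420.
By Bayes' rule, P(bowl B | data) = (3/10) / (151/420) = 126/151.

0.834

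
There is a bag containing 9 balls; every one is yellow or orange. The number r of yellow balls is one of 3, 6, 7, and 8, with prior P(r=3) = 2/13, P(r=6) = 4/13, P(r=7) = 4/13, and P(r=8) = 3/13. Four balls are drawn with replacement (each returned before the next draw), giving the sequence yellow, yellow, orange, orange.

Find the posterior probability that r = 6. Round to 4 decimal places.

The likelihood of the observed sequence under each hypothesis: P(data | r = 3) = (3/9)(3/9)(6/9)(6/9) = 0.049383; P(data | r = 6) = (6/9)(6/9)(3/9)(3/9) = 0.049383; P(data | r = 7) = (7/9)(7/9)(2/9)(2/9) = 0.029873; P(data | r = 8) = (8/9)(8/9)(1/9)(1/9) = 0.0097546.
Weighting by the prior gives 2/13 · 0.049383 = 0.0075973, 4/13 · 0.049383 = 0.015195, 4/13 · 0.029873 = 0.0091918, 3/13 · 0.0097546 = 0.0022511; these sum to 0.034235.
By Bayes' rule, P(r = 6 | data) = (0.015195) / (0.034235) = 0.44384.

0.4438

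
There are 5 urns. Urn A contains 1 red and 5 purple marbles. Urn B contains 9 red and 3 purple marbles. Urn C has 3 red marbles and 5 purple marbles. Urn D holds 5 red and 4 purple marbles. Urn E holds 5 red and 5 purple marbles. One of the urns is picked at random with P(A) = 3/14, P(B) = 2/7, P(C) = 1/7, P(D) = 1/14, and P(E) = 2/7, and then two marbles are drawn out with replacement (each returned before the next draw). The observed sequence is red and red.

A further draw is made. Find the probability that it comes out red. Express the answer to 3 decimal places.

The likelihood of the observed sequence under each hypothesis: P(data | urn A) = (1/6)(1/6) = 0.027778; P(data | urn B) = (9/12)(9/12) = 0.5625; P(data | urn C) = (3/8)(3/8) = 0.14062; P(data | urn D) = (5/9)(5/9) = 0.30864; P(data | urn E) = (5/10)(5/10) = 0.25.
The prior-weighted likelihoods are 3/14 · 0.027778 = 0.0059524, 2/7 · 0.5625 = 0.16071, 1/7 · 0.14062 = 0.020089, 1/14 · 0.30864 = 0.022046, 2/7 · 0.25 = 0.071429; these sum to 0.28023.
Normalising, the posterior is P(urn A | data) = 0.021241, P(urn B | data) = 0.57351, P(urn C | data) = 0.071688, P(urn D | data) = 0.07867, P(urn E | data) = 0.25489.
Averaging over the posterior, P(red next | data) = (1/6)(0.021241) + (3/4)(0.57351) + (3/8)(0.071688) + (5/9)(0.07867) + (1/2)(0.25489) = 0.63171.

0.632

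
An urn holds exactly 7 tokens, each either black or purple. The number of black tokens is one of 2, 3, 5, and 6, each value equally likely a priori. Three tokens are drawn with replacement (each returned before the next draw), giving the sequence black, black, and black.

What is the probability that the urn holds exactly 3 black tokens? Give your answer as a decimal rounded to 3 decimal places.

Compute the likelihood of the observed sequence for each case: P(data | r = 2) = (2/7)(2/7)(2/7) = 0.023324; P(data | r = 3) = (3/7)(3/7)(3/7) = 0.078717; P(data | r = 5) = (5/7)(5/7)(5/7) = 0.36443; P(data | r = 6) = (6/7)(6/7)(6/7) = 0.62974.
Weighting by the prior gives 1/4 · 0.023324 = 0.0058309, 1/4 · 0.078717 = 0.019679, 1/4 · 0.36443 = 0.091108, 1/4 · 0.62974 = 0.15743; with total 0.27405.
Therefore the posterior P(r = 3 | data) = (0.019679) / (0.27405) = 0.071809.

0.072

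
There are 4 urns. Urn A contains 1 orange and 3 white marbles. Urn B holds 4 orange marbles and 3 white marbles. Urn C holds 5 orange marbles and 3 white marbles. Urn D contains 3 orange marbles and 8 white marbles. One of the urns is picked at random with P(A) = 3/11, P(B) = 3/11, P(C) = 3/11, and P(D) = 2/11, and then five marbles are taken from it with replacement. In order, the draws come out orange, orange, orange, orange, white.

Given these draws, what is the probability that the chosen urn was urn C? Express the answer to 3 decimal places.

Under each hypothesis, the probability of the observed sequence is: P(data | urn A) = (1/4)(1/4)(1/4)(1/4)(3/4) = 0.0029297; P(data | urn B) = (4/7)(4/7)(4/7)(4/7)(3/7) = 0.045695; P(data | urn C) = (5/8)(5/8)(5/8)(5/8)(3/8) = 0.05722; P(data | urn D) = (3/11)(3/11)(3/11)(3/11)(8/11) = 0.0040236.
Multiplying each by its prior: 3/11 · 0.0029297 = 0.00079901, 3/11 · 0.045695 = 0.012462, 3/11 · 0.05722 = 0.015606, 2/11 · 0.0040236 = 0.00073156; these sum to 0.029598.
By Bayes' rule, P(urn C | data) = (0.015606) / (0.029598) = 0.52724.

0.527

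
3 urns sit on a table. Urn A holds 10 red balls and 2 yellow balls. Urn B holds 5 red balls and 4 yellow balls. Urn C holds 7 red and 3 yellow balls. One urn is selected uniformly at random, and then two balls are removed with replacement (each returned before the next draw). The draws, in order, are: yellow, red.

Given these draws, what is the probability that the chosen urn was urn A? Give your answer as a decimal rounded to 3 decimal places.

The likelihood of the observed sequence under each hypothesis: P(data | urn A) = (2/12)(10/12) = 0.13889; P(data | urn B) = (4/9)(5/9) = 0.24691; P(data | urn C) = (3/10)(7/10) = 0.21.
Weighting by the prior gives 1/3 · 0.13889 = 0.046296, 1/3 · 0.24691 = 0.082305, 1/3 · 0.21 = 0.07; these sum to 0.1986.
By Bayes' rule, P(urn A | data) = (0.046296) / (0.1986) = 0.23311.

0.233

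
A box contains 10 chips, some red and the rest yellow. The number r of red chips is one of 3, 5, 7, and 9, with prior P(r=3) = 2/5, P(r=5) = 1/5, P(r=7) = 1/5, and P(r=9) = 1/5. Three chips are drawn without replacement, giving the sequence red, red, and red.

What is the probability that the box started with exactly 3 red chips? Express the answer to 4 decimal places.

0.0153

Compute the likelihood of the observed sequence for each case: P(data | r = 3) = (3/10)(2/9)(1/8) = 1/120; P(data | r = 5) = (5/10)(4/9)(3/8) = 1/12; P(data | r = 7) = (7/10)(6/9)(5/8) = 7/24; P(data | r = 9) = (9/10)(8/9)(7/8) = 7/10.
The prior-weighted likelihoods are 2/5 · 1/120 = 1/300, 1/5 · 1/12 = 1/60, 1/5 · 7/24 = 7/120, 1/5 · 7/10 = 7/50; with total 131/600.
Hence P(r = 3 | data) = (1/300) / (131/600) = 2/131.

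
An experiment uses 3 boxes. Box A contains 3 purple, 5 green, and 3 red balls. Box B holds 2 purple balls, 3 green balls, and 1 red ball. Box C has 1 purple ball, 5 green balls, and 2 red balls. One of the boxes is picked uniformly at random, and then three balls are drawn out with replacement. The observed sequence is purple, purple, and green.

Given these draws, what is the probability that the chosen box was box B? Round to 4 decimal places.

For each hypothesis, P(data | H) works out to: P(data | box A) = (3/11)(3/11)(5/11) = 0.033809; P(data | box B) = (2/6)(2/6)(3/6) = 0.055556; P(data | box C) = (1/8)(1/8)(5/8) = 0.0097656.
Weighting by the prior gives 1/3 · 0.033809 = 0.01127, 1/3 · 0.055556 = 0.018519, 1/3 · 0.0097656 = 0.0032552; with total 0.033043.
By Bayes' rule, P(box B | data) = (0.018519) / (0.033043) = 0.56043.

0.5604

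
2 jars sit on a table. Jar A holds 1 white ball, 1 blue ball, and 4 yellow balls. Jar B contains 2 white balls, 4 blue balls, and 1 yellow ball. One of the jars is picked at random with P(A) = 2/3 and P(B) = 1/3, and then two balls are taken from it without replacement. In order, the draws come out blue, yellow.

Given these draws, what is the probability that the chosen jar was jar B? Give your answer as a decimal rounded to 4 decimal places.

0.2632

For each hypothesis, P(data | H) works out to: P(data | jar A) = (1/6)(4/5) = 2/15; P(data | jar B) = (4/7)(1/6) = 2/21.
Weighting by the prior gives 2/3 · 2/15 = 4/45, 1/3 · 2/21 = 2/63; summing to 38/315.
Hence P(jar B | data) = (2/63) / (38/315) = 5/19.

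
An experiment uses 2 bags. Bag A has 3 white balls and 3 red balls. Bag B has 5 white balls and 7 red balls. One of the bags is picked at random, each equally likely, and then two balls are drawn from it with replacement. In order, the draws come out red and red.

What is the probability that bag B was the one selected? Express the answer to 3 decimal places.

The likelihood of the observed sequence under each hypothesis: P(data | bag A) = (3/6)(3/6) = 1/4; P(data | bag B) = (7/12)(7/12) = 49/144.
The prior-weighted likelihoods are 1/2 · 1/4 = 1/8, 1/2 · 49/144 = 49/288; these sum to 85/288.
So P(bag B | data) = (49/288) / (85/288) = 49/85.

0.576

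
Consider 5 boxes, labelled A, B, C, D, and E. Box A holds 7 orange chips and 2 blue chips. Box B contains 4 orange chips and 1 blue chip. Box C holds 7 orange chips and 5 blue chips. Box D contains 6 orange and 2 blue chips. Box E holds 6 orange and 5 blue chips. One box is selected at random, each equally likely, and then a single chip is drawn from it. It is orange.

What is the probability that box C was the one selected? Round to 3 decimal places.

0.169

Compute the likelihood of this draw for each case: P(data | box A) = (7/9) = 0.77778; P(data | box B) = (4/5) = 0.8; P(data | box C) = (7/12) = 0.58333; P(data | box D) = (6/8) = 0.75; P(data | box E) = (6/11) = 0.54545.
Multiplying each by its prior: 1/5 · 0.77778 = 0.15556, 1/5 · 0.8 = 0.16, 1/5 · 0.58333 = 0.11667, 1/5 · 0.75 = 0.15, 1/5 · 0.54545 = 0.10909; summing to 0.69131.
Therefore the posterior P(box C | data) = (0.11667) / (0.69131) = 0.16876.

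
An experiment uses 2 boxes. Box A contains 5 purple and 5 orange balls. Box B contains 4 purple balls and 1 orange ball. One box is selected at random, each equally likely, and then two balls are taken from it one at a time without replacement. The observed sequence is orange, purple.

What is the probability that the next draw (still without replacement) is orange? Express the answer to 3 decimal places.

Compute the likelihood of the observed sequence for each case: P(data | box A) = (5/10)(5/9) = 5/18; P(data | box B) = (1/5)(4/4) = 1/5.
Multiplying each by its prior: 1/2 · 5/18 = 5/36, 1/2 · 1/5 = 1/10; with total 43/180.
The posterior is then P(box A | data) = 25/43, P(box B | data) = 18/43.
The predictive probability is P(orange next | data) = (1/2)(25/43) + (0)(18/43) = 25/86.

0.291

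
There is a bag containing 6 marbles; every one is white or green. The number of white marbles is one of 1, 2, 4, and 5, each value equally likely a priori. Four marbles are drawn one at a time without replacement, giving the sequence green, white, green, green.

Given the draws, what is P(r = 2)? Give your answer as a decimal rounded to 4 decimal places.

0.4444

For each hypothesis, P(data | H) works out to: P(data | r = 1) = (5/6)(1/5)(4/4)(3/3) = 1/6; P(data | r = 2) = (4/6)(2/5)(3/4)(2/3) = 2/15; P(data | r = 4) = (2/6)(4/5)(1/4)(0/3) = 0; P(data | r = 5) = (1/6)(5/5)(0/4) = 0.
Multiplying each by its prior: 1/4 · 1/6 = 1/24, 1/4 · 2/15 = 1/30, 1/4 · 0 = 0, 1/4 · 0 = 0; these sum to 3/40.
Therefore the posterior P(r = 2 | data) = (1/30) / (3/40) = 4/9.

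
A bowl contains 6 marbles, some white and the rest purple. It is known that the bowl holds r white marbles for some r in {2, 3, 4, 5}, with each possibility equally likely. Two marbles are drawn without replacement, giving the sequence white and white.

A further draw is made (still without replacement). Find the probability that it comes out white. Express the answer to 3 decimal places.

Compute the likelihood of the observed sequence for each case: P(data | r = 2) = (2/6)(1/5) = 1/15; P(data | r = 3) = (3/6)(2/5) = 1/5; P(data | r = 4) = (4/6)(3/5) = 2/5; P(data | r = 5) = (5/6)(4/5) = 2/3.
Weighting by the prior gives 1/4 · 1/15 = 1/60, 1/4 · 1/5 = 1/20, 1/4 · 2/5 = 1/10, 1/4 · 2/3 = 1/6; these sum to 1/3.
Dividing through by the total gives posterior P(r = 2 | data) = 1/20, P(r = 3 | data) = 3/20, P(r = 4 | data) = 3/10, P(r = 5 | data) = 1/2.
The predictive probability is P(white next | data) = (0)(1/20) + (1/4)(3/20) + (1/2)(3/10) + (3/4)(1/2) = 9/16.

0.563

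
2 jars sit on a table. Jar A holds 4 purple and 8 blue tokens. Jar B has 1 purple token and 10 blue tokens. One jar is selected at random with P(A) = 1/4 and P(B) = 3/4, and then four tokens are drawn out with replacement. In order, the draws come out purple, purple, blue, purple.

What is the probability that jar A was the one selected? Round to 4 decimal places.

For each hypothesis, P(data | H) works out to: P(data | jar A) = (4/12)(4/12)(8/12)(4/12) = 0.024691; P(data | jar B) = (1/11)(1/11)(10/11)(1/11) = 0.00068301.
Weighting by the prior gives 1/4 · 0.024691 = 0.0061728, 3/4 · 0.00068301 = 0.00051226; summing to 0.0066851.
So P(jar A | data) = (0.0061728) / (0.0066851) = 0.92337.

0.9234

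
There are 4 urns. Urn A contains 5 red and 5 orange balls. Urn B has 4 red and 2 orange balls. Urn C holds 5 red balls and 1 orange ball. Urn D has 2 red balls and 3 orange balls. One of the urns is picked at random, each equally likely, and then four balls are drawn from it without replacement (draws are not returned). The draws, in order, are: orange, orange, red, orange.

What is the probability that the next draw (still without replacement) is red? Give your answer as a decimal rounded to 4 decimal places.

0.8756

For each hypothesis, P(data | H) works out to: P(data | urn A) = (5/10)(4/9)(5/8)(3/7) = 0.059524; P(data | urn B) = (2/6)(1/5)(4/4)(0/3) = 0; P(data | urn C) = (1/6)(0/5) = 0; P(data | urn D) = (3/5)(2/4)(2/3)(1/2) = 0.1.
Weighting by the prior gives 1/4 · 0.059524 = 0.014881, 1/4 · 0 = 0, 1/4 · 0 = 0, 1/4 · 0.1 = 0.025; these sum to 0.039881.
Normalising, the posterior is P(urn A | data) = 0.37313, P(urn B | data) = 0, P(urn C | data) = 0, P(urn D | data) = 0.62687.
The predictive probability is P(red next | data) = (2/3)(0.37313) + (1)(0.62687) = 0.87562.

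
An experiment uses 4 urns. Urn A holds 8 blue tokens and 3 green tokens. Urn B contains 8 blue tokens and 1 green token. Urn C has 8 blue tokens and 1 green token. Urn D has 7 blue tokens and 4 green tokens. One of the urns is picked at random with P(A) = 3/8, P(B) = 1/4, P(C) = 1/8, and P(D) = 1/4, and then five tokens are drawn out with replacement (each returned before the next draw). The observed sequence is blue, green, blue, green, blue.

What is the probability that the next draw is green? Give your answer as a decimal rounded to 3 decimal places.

0.284

For each hypothesis, P(data | H) works out to: P(data | urn A) = (8/11)(3/11)(8/11)(3/11)(8/11) = 0.028612; P(data | urn B) = (8/9)(1/9)(8/9)(1/9)(8/9) = 0.0086708; P(data | urn C) = (8/9)(1/9)(8/9)(1/9)(8/9) = 0.0086708; P(data | urn D) = (7/11)(4/11)(7/11)(4/11)(7/11) = 0.034076.
The prior-weighted likelihoods are 3/8 · 0.028612 = 0.01073, 1/4 · 0.0086708 = 0.0021677, 1/8 · 0.0086708 = 0.0010838, 1/4 · 0.034076 = 0.008519; summing to 0.0225.
Normalising, the posterior is P(urn A | data) = 0.47687, P(urn B | data) = 0.096341, P(urn C | data) = 0.048171, P(urn D | data) = 0.37862.
Averaging over the posterior, P(green next | data) = (3/11)(0.47687) + (1/9)(0.096341) + (1/9)(0.048171) + (4/11)(0.37862) = 0.28379.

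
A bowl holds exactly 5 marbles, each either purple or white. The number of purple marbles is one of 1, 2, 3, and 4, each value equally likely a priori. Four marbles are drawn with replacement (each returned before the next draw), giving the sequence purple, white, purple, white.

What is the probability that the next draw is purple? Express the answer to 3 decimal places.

Compute the likelihood of the observed sequence for each case: P(data | r = 1) = (1/5)(4/5)(1/5)(4/5) = 16/625; P(data | r = 2) = (2/5)(3/5)(2/5)(3/5) = 36/625; P(data | r = 3) = (3/5)(2/5)(3/5)(2/5) = 36/625; P(data | r = 4) = (4/5)(1/5)(4/5)(1/5) = 16/625.
Weighting by the prior gives 1/4 · 16/625 = 4/625, 1/4 · 36/625 = 9/625, 1/4 · 36/625 = 9/625, 1/4 · 16/625 = 4/625; these sum to 26/625.
Normalising, the posterior is P(r = 1 | data) = 2/13, P(r = 2 | data) = 9/26, P(r = 3 | data) = 9/26, P(r = 4 | data) = 2/13.
The predictive probability is P(purple next | data) = (1/5)(2/13) + (2/5)(9/26) + (3/5)(9/26) + (4/5)(2/13) = 1/2.

0.500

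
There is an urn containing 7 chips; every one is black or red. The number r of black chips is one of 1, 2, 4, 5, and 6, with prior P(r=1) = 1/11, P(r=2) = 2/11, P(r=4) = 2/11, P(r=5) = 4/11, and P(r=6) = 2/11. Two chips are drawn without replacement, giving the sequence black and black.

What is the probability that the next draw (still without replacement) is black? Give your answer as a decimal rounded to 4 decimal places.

Under each hypothesis, the probability of the observed sequence is: P(data | r = 1) = (1/7)(0/6) = 0; P(data | r = 2) = (2/7)(1/6) = 1/21; P(data | r = 4) = (4/7)(3/6) = 2/7; P(data | r = 5) = (5/7)(4/6) = 10/21; P(data | r = 6) = (6/7)(5/6) = 5/7.
Multiplying each by its prior: 1/11 · 0 = 0, 2/11 · 1/21 = 2/231, 2/11 · 2/7 = 4/77, 4/11 · 10/21 = 40/231, 2/11 · 5/7 = 10/77; with total 4/11.
The posterior is then P(r = 1 | data) = 0, P(r = 2 | data) = 1/42, P(r = 4 | data) = 1/7, P(r = 5 | data) = 10/21, P(r = 6 | data) = 5/14.
So P(black next | data) = Σ P(black next | H) P(H | data) = (0)(1/42) + (2/5)(1/7) + (3/5)(10/21) + (4/5)(5/14) = 22/35.

0.6286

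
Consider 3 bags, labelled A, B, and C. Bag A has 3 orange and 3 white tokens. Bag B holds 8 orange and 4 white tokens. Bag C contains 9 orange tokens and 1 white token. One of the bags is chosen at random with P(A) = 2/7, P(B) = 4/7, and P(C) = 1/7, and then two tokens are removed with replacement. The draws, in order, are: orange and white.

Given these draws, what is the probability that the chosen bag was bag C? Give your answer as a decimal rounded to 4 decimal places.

For each hypothesis, P(data | H) works out to: P(data | bag A) = (3/6)(3/6) = 0.25; P(data | bag B) = (8/12)(4/12) = 0.22222; P(data | bag C) = (9/10)(1/10) = 0.09.
The prior-weighted likelihoods are 2/7 · 0.25 = 0.071429, 4/7 · 0.22222 = 0.12698, 1/7 · 0.09 = 0.012857; these sum to 0.21127.
So P(bag C | data) = (0.012857) / (0.21127) = 0.060856.

0.0609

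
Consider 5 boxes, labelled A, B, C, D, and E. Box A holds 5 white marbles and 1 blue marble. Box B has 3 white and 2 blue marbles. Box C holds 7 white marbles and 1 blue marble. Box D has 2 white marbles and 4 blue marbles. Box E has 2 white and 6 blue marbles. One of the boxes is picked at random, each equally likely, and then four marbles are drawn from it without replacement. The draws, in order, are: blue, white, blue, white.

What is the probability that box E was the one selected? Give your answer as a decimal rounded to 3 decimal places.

0.176

The likelihood of the observed sequence under each hypothesis: P(data | box A) = (1/6)(5/5)(0/4) = 0; P(data | box B) = (2/5)(3/4)(1/3)(2/2) = 1/10; P(data | box C) = (1/8)(7/7)(0/6) = 0; P(data | box D) = (4/6)(2/5)(3/4)(1/3) = 1/15; P(data | box E) = (6/8)(2/7)(5/6)(1/5) = 1/28.
Multiplying each by its prior: 1/5 · 0 = 0, 1/5 · 1/10 = 1/50, 1/5 · 0 = 0, 1/5 · 1/15 = 1/75, 1/5 · 1/28 = 1/140; with total 17/420.
So P(box E | data) = (1/140) / (17/420) = 3/17.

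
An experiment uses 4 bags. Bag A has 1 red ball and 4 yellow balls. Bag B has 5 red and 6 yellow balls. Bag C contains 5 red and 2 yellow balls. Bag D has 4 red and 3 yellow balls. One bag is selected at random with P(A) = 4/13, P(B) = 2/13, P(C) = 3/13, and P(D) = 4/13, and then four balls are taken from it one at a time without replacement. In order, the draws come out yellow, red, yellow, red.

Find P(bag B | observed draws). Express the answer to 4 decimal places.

0.2378

Under each hypothesis, the probability of the observed sequence is: P(data | bag A) = (4/5)(1/4)(3/3)(0/2) = 0; P(data | bag B) = (6/11)(5/10)(5/9)(4/8) = 0.075758; P(data | bag C) = (2/7)(5/6)(1/5)(4/4) = 0.047619; P(data | bag D) = (3/7)(4/6)(2/5)(3/4) = 0.085714.
Multiplying each by its prior: 4/13 · 0 = 0, 2/13 · 0.075758 = 0.011655, 3/13 · 0.047619 = 0.010989, 4/13 · 0.085714 = 0.026374; these sum to 0.049018.
Hence P(bag B | data) = (0.011655) / (0.049018) = 0.23777.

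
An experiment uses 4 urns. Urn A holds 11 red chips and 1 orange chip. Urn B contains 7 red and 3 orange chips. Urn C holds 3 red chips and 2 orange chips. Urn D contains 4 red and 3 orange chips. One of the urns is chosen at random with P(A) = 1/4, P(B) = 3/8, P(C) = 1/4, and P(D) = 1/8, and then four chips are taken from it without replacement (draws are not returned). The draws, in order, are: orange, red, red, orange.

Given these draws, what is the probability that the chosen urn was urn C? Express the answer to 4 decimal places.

0.4590

For each hypothesis, P(data | H) works out to: P(data | urn A) = (1/12)(11/11)(10/10)(0/9) = 0; P(data | urn B) = (3/10)(7/9)(6/8)(2/7) = 0.05; P(data | urn C) = (2/5)(3/4)(2/3)(1/2) = 0.1; P(data | urn D) = (3/7)(4/6)(3/5)(2/4) = 0.085714.
Weighting by the prior gives 1/4 · 0 = 0, 3/8 · 0.05 = 0.01875, 1/4 · 0.1 = 0.025, 1/8 · 0.085714 = 0.010714; these sum to 0.054464.
Hence P(urn C | data) = (0.025) / (0.054464) = 0.45902.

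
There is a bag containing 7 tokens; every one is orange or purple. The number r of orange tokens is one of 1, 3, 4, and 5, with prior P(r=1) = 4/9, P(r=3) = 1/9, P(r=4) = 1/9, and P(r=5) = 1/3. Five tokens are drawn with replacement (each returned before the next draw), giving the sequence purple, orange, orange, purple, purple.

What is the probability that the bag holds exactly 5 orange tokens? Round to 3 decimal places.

The likelihood of the observed sequence under each hypothesis: P(data | r = 1) = (6/7)(1/7)(1/7)(6/7)(6/7) = 0.012852; P(data | r = 3) = (4/7)(3/7)(3/7)(4/7)(4/7) = 0.034271; P(data | r = 4) = (3/7)(4/7)(4/7)(3/7)(3/7) = 0.025704; P(data | r = 5) = (2/7)(5/7)(5/7)(2/7)(2/7) = 0.0119.
Multiplying each by its prior: 4/9 · 0.012852 = 0.0057119, 1/9 · 0.034271 = 0.0038079, 1/9 · 0.025704 = 0.002856, 1/3 · 0.0119 = 0.0039666; with total 0.016342.
Therefore the posterior P(r = 5 | data) = (0.0039666) / (0.016342) = 0.24272.

0.243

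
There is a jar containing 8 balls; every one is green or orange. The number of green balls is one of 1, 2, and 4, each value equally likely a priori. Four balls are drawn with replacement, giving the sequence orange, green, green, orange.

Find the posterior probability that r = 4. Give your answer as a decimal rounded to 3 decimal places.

0.570

Under each hypothesis, the probability of the observed sequence is: P(data | r = 1) = (7/8)(1/8)(1/8)(7/8) = 0.011963; P(data | r = 2) = (6/8)(2/8)(2/8)(6/8) = 0.035156; P(data | r = 4) = (4/8)(4/8)(4/8)(4/8) = 0.0625.
Multiplying each by its prior: 1/3 · 0.011963 = 0.0039876, 1/3 · 0.035156 = 0.011719, 1/3 · 0.0625 = 0.020833; these sum to 0.03654.
So P(r = 4 | data) = (0.020833) / (0.03654) = 0.57016.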